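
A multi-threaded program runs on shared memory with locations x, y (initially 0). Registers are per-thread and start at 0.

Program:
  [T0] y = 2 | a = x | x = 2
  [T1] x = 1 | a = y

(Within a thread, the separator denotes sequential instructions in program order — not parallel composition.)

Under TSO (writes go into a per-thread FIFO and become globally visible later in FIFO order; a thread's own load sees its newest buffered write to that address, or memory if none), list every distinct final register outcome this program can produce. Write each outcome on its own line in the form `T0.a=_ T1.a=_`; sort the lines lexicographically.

T0.a=0 T1.a=0
T0.a=0 T1.a=2
T0.a=1 T1.a=0
T0.a=1 T1.a=2

outcome vector order: (T0.a,T1.a)
|TSO outcomes| = 4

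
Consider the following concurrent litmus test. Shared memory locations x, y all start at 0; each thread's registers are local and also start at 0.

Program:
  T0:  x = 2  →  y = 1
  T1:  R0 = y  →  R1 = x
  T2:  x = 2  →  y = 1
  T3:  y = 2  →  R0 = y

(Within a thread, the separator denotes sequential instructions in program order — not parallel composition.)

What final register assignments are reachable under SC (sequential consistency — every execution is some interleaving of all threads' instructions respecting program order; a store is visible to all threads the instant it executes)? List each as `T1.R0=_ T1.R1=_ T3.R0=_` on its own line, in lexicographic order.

outcome vector order: (T1.R0,T1.R1,T3.R0)
|SC outcomes| = 10

T1.R0=0 T1.R1=0 T3.R0=1
T1.R0=0 T1.R1=0 T3.R0=2
T1.R0=0 T1.R1=2 T3.R0=1
T1.R0=0 T1.R1=2 T3.R0=2
T1.R0=1 T1.R1=2 T3.R0=1
T1.R0=1 T1.R1=2 T3.R0=2
T1.R0=2 T1.R1=0 T3.R0=1
T1.R0=2 T1.R1=0 T3.R0=2
T1.R0=2 T1.R1=2 T3.R0=1
T1.R0=2 T1.R1=2 T3.R0=2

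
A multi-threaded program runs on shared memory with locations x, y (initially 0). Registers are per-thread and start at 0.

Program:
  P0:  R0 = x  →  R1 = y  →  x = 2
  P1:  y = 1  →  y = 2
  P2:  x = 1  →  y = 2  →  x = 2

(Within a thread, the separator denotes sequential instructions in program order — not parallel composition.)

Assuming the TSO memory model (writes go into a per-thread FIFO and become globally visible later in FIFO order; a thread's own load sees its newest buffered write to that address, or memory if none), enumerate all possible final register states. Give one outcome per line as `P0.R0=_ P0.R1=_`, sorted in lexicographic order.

P0.R0=0 P0.R1=0
P0.R0=0 P0.R1=1
P0.R0=0 P0.R1=2
P0.R0=1 P0.R1=0
P0.R0=1 P0.R1=1
P0.R0=1 P0.R1=2
P0.R0=2 P0.R1=1
P0.R0=2 P0.R1=2

outcome vector order: (P0.R0,P0.R1)
|TSO outcomes| = 8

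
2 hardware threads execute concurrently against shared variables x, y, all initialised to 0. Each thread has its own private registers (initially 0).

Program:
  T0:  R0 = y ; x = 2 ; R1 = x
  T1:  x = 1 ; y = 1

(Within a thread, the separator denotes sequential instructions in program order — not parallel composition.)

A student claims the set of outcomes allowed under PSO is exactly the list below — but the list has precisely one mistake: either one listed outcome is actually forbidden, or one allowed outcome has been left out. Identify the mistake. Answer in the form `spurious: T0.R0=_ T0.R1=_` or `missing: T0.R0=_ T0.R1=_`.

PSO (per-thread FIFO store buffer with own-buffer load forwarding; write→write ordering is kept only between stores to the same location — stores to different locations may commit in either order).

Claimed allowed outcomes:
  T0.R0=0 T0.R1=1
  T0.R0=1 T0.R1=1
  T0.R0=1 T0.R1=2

outcome vector order: (T0.R0,T0.R1)
under PSO → 0/1; 0/2; 1/1; 1/2
PSO∖claimed = {0/2}

missing: T0.R0=0 T0.R1=2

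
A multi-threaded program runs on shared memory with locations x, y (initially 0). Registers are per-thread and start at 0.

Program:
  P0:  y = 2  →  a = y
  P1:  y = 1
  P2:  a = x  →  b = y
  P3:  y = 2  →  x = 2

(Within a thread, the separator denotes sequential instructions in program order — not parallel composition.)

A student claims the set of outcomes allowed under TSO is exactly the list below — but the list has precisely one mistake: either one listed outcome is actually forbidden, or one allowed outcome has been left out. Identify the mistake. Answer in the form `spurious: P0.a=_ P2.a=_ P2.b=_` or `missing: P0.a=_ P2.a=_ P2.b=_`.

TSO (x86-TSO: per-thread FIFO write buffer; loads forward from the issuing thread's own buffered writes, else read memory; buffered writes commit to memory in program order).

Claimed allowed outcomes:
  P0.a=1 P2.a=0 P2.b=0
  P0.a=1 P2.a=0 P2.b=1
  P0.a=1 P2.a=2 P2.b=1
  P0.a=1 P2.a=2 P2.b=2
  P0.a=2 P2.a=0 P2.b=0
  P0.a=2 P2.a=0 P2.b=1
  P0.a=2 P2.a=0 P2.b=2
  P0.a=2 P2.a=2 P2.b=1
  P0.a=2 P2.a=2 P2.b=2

outcome vector order: (P0.a,P2.a,P2.b)
TSO: 10 outcomes — {100, 101, 102, 121, 122, 200, 201, 202, 221, 222}
TSO∖claimed = {102}

missing: P0.a=1 P2.a=0 P2.b=2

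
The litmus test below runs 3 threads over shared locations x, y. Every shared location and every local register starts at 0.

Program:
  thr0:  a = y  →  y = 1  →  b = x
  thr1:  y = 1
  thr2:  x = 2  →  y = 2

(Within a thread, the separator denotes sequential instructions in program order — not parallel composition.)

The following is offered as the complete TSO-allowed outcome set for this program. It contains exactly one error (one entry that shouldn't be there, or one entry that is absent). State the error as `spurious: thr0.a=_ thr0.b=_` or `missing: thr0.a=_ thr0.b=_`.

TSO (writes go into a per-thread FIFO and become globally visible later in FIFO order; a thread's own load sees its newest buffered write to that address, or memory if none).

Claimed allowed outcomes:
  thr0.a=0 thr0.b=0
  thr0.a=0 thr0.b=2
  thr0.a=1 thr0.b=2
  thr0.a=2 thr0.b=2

outcome vector order: (thr0.a,thr0.b)
TSO (5): <0 0>; <0 2>; <1 0>; <1 2>; <2 2>
TSO∖claimed = {<1 0>}

missing: thr0.a=1 thr0.b=0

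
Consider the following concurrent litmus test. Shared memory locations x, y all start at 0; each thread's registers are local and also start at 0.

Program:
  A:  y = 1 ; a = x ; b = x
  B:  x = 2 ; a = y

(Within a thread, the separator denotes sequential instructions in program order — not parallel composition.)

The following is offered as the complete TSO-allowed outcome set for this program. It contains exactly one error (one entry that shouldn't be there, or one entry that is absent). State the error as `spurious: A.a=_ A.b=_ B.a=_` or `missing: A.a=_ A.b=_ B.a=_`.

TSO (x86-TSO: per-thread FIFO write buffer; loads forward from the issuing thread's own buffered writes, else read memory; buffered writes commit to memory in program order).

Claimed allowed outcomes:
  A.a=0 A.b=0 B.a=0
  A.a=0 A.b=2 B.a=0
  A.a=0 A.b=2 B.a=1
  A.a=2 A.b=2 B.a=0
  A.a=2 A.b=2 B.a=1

outcome vector order: (A.a,A.b,B.a)
TSO (6): <0 0 0>, <0 0 1>, <0 2 0>, <0 2 1>, <2 2 0>, <2 2 1>
TSO∖claimed = {<0 0 1>}

missing: A.a=0 A.b=0 B.a=1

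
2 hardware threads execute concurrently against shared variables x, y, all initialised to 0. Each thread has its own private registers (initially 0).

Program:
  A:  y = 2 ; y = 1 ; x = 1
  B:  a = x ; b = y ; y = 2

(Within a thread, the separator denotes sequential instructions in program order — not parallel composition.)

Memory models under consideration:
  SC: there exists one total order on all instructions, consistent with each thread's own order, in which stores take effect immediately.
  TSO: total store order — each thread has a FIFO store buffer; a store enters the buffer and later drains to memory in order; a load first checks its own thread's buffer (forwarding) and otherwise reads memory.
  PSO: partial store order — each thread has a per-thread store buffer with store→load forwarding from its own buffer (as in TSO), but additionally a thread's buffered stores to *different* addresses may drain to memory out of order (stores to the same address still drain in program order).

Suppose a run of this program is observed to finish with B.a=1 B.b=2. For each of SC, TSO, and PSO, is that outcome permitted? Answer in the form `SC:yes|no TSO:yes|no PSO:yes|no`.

SC:no TSO:no PSO:yes

outcome vector order: (B.a,B.b)
SC: 4 outcomes — {(0,0) (0,1) (0,2) (1,1)}
TSO: 4 outcomes — {(0,0) (0,1) (0,2) (1,1)}
PSO: 6 outcomes — {(0,0) (0,1) (0,2) (1,0) (1,1) (1,2)}
target (1,2) ∈ {PSO}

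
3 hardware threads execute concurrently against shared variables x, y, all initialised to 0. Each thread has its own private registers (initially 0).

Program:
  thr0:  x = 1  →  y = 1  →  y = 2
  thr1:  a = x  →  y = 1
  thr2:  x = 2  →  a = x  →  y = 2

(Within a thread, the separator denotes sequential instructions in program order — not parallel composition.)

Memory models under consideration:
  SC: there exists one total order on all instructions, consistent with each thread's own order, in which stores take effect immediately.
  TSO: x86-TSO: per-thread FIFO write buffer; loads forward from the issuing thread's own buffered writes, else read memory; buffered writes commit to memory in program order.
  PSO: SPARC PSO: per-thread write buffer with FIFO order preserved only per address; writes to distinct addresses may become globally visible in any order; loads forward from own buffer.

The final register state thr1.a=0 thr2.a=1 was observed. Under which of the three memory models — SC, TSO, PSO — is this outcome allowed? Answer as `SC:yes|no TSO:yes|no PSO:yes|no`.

outcome vector order: (thr1.a,thr2.a)
SC (6): 01 02 11 12 21 22
TSO (6): 01 02 11 12 21 22
PSO (6): 01 02 11 12 21 22
target 01 ∈ {SC,TSO,PSO}

SC:yes TSO:yes PSO:yes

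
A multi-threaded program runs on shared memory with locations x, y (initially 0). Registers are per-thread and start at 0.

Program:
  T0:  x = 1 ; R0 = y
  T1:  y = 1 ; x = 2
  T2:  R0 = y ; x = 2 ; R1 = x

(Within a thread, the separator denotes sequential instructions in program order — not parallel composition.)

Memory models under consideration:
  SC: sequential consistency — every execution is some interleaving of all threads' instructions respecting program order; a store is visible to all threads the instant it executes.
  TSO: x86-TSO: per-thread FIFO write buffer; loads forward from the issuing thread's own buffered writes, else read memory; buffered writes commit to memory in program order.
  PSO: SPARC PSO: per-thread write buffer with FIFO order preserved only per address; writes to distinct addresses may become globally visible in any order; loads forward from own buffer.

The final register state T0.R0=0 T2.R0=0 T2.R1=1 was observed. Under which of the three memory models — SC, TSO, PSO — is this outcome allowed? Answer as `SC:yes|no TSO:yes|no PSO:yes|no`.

SC:yes TSO:yes PSO:yes

outcome vector order: (T0.R0,T2.R0,T2.R1)
SC (7): 001; 002; 012; 101; 102; 111; 112
TSO (8): 001; 002; 011; 012; 101; 102; 111; 112
PSO (8): 001; 002; 011; 012; 101; 102; 111; 112
target 001 ∈ {SC,TSO,PSO}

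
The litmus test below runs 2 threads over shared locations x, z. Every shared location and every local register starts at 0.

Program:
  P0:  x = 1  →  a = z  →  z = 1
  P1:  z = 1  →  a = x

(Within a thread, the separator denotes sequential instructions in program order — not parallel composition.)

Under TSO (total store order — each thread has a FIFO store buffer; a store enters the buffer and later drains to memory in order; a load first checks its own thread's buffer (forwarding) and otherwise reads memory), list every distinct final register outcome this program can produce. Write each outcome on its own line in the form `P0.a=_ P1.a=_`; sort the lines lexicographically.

outcome vector order: (P0.a,P1.a)
|TSO outcomes| = 4

P0.a=0 P1.a=0
P0.a=0 P1.a=1
P0.a=1 P1.a=0
P0.a=1 P1.a=1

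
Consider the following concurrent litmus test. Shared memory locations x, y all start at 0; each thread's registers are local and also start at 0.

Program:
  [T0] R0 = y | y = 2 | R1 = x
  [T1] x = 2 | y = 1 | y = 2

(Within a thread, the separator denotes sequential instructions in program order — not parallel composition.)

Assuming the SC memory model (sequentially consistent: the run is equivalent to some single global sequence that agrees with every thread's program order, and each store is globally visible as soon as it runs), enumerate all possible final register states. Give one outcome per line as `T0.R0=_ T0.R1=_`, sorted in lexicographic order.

outcome vector order: (T0.R0,T0.R1)
|SC outcomes| = 4

T0.R0=0 T0.R1=0
T0.R0=0 T0.R1=2
T0.R0=1 T0.R1=2
T0.R0=2 T0.R1=2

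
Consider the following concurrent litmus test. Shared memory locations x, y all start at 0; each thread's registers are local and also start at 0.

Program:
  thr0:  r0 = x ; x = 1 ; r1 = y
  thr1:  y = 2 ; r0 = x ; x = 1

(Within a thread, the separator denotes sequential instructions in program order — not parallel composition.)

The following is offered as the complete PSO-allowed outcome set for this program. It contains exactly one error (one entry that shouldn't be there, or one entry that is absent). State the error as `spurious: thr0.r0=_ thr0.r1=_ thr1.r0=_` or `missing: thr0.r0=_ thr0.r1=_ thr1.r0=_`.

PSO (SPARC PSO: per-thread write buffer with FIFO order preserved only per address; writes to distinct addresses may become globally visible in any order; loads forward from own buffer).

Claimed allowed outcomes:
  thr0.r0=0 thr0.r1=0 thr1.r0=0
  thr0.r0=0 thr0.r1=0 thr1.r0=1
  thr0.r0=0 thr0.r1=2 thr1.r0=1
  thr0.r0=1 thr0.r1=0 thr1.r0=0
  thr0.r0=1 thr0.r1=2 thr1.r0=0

missing: thr0.r0=0 thr0.r1=2 thr1.r0=0

outcome vector order: (thr0.r0,thr0.r1,thr1.r0)
[PSO] allowed = {<0 0 0>; <0 0 1>; <0 2 0>; <0 2 1>; <1 0 0>; <1 2 0>}
PSO∖claimed = {<0 2 0>}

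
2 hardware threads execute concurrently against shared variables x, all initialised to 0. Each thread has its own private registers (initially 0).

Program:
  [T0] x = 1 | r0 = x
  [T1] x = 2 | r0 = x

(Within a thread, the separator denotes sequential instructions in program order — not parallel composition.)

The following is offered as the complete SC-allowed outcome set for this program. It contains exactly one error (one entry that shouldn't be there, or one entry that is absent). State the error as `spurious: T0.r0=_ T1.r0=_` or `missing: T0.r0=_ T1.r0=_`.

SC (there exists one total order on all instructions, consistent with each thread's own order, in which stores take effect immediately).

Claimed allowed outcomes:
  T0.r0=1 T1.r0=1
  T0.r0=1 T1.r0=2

missing: T0.r0=2 T1.r0=2

outcome vector order: (T0.r0,T1.r0)
under SC → 1/1; 1/2; 2/2
SC∖claimed = {2/2}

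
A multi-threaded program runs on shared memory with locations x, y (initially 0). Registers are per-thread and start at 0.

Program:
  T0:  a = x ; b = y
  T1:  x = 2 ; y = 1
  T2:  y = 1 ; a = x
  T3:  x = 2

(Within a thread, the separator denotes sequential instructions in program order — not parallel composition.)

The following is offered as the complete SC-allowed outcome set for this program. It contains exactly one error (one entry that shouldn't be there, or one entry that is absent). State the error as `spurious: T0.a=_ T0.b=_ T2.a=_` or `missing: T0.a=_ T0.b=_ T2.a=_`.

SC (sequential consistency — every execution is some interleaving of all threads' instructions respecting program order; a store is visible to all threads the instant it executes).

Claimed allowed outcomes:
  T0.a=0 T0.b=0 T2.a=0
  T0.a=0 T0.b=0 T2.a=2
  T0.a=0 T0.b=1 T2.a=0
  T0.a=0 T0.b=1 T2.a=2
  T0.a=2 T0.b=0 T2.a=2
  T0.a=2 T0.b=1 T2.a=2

missing: T0.a=2 T0.b=1 T2.a=0

outcome vector order: (T0.a,T0.b,T2.a)
SC: 7 outcomes — {0/0/0; 0/0/2; 0/1/0; 0/1/2; 2/0/2; 2/1/0; 2/1/2}
SC∖claimed = {2/1/0}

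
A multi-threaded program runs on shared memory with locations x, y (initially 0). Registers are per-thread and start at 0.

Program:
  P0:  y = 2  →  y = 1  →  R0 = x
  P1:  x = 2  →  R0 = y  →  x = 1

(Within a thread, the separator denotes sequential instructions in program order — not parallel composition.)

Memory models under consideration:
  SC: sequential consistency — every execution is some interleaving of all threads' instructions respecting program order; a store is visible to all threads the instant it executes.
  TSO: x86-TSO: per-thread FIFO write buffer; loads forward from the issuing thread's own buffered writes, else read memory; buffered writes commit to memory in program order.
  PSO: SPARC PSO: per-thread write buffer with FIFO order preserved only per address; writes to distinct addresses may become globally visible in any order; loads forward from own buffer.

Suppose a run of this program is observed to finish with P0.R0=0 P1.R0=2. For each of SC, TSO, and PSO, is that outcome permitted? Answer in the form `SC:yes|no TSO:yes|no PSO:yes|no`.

SC:no TSO:yes PSO:yes

outcome vector order: (P0.R0,P1.R0)
[SC] allowed = {0/1 1/0 1/1 1/2 2/0 2/1 2/2}
[TSO] allowed = {0/0 0/1 0/2 1/0 1/1 1/2 2/0 2/1 2/2}
[PSO] allowed = {0/0 0/1 0/2 1/0 1/1 1/2 2/0 2/1 2/2}
target 0/2 ∈ {TSO,PSO}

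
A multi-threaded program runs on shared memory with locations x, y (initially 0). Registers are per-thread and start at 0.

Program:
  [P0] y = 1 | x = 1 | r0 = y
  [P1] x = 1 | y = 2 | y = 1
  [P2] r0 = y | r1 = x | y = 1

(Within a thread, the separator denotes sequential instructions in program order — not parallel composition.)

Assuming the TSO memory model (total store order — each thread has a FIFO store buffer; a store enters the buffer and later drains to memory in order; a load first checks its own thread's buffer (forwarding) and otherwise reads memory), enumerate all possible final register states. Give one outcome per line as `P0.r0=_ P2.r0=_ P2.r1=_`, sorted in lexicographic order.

P0.r0=1 P2.r0=0 P2.r1=0
P0.r0=1 P2.r0=0 P2.r1=1
P0.r0=1 P2.r0=1 P2.r1=0
P0.r0=1 P2.r0=1 P2.r1=1
P0.r0=1 P2.r0=2 P2.r1=1
P0.r0=2 P2.r0=0 P2.r1=0
P0.r0=2 P2.r0=0 P2.r1=1
P0.r0=2 P2.r0=1 P2.r1=0
P0.r0=2 P2.r0=1 P2.r1=1
P0.r0=2 P2.r0=2 P2.r1=1

outcome vector order: (P0.r0,P2.r0,P2.r1)
|TSO outcomes| = 10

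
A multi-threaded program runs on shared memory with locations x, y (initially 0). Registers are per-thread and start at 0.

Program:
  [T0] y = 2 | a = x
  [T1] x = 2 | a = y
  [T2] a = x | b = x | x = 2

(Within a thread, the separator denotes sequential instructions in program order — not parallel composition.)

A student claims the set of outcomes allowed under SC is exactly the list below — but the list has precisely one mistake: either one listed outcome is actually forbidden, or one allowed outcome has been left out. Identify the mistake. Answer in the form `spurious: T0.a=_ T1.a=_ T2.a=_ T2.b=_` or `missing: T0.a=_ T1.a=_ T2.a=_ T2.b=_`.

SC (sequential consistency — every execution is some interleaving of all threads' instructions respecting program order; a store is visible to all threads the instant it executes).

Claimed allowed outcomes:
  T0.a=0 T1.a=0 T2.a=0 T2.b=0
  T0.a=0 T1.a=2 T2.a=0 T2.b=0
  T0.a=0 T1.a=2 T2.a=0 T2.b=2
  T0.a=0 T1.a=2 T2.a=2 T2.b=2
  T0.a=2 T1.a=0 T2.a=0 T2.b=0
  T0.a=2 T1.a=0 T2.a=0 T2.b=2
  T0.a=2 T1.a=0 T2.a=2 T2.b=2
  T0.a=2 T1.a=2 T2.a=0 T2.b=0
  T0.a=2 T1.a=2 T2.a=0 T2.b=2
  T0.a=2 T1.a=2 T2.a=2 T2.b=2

spurious: T0.a=0 T1.a=0 T2.a=0 T2.b=0

outcome vector order: (T0.a,T1.a,T2.a,T2.b)
SC (9): 0200, 0202, 0222, 2000, 2002, 2022, 2200, 2202, 2222
claimed∖SC = {0000}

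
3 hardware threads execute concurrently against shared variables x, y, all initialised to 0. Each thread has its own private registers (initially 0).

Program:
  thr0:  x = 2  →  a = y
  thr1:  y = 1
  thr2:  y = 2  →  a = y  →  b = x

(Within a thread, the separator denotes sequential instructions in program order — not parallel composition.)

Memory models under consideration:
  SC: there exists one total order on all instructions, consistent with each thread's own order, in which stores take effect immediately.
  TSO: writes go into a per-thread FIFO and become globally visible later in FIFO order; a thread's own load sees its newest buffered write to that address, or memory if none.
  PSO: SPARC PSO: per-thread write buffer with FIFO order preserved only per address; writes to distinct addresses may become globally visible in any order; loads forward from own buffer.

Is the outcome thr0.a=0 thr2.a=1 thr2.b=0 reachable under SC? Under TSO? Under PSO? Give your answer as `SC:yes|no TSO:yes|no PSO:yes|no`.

SC:no TSO:yes PSO:yes

outcome vector order: (thr0.a,thr2.a,thr2.b)
SC (9): 0/1/2; 0/2/2; 1/1/0; 1/1/2; 1/2/0; 1/2/2; 2/1/2; 2/2/0; 2/2/2
TSO (12): 0/1/0; 0/1/2; 0/2/0; 0/2/2; 1/1/0; 1/1/2; 1/2/0; 1/2/2; 2/1/0; 2/1/2; 2/2/0; 2/2/2
PSO (12): 0/1/0; 0/1/2; 0/2/0; 0/2/2; 1/1/0; 1/1/2; 1/2/0; 1/2/2; 2/1/0; 2/1/2; 2/2/0; 2/2/2
target 0/1/0 ∈ {TSO,PSO}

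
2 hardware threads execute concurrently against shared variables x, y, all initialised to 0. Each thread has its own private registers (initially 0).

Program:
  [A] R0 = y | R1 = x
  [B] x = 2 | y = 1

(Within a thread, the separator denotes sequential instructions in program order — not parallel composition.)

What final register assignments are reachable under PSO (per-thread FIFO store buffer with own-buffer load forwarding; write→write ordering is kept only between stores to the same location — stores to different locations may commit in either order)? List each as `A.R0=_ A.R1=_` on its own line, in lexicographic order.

outcome vector order: (A.R0,A.R1)
|PSO outcomes| = 4

A.R0=0 A.R1=0
A.R0=0 A.R1=2
A.R0=1 A.R1=0
A.R0=1 A.R1=2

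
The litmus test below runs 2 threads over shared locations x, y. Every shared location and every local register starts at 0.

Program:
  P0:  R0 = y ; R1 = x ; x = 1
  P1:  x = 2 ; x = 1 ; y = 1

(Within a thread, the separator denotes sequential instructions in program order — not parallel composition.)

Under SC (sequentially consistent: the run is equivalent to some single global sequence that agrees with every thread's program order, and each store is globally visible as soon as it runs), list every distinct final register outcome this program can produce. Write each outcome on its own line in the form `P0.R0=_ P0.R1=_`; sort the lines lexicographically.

outcome vector order: (P0.R0,P0.R1)
|SC outcomes| = 4

P0.R0=0 P0.R1=0
P0.R0=0 P0.R1=1
P0.R0=0 P0.R1=2
P0.R0=1 P0.R1=1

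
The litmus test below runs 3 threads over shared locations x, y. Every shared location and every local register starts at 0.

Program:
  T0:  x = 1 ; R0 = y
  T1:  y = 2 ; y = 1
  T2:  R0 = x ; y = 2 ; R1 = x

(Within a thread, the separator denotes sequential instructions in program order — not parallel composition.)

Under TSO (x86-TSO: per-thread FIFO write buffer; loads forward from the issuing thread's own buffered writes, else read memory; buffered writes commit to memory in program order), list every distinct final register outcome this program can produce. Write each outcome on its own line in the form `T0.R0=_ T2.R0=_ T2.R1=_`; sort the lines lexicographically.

outcome vector order: (T0.R0,T2.R0,T2.R1)
|TSO outcomes| = 9

T0.R0=0 T2.R0=0 T2.R1=0
T0.R0=0 T2.R0=0 T2.R1=1
T0.R0=0 T2.R0=1 T2.R1=1
T0.R0=1 T2.R0=0 T2.R1=0
T0.R0=1 T2.R0=0 T2.R1=1
T0.R0=1 T2.R0=1 T2.R1=1
T0.R0=2 T2.R0=0 T2.R1=0
T0.R0=2 T2.R0=0 T2.R1=1
T0.R0=2 T2.R0=1 T2.R1=1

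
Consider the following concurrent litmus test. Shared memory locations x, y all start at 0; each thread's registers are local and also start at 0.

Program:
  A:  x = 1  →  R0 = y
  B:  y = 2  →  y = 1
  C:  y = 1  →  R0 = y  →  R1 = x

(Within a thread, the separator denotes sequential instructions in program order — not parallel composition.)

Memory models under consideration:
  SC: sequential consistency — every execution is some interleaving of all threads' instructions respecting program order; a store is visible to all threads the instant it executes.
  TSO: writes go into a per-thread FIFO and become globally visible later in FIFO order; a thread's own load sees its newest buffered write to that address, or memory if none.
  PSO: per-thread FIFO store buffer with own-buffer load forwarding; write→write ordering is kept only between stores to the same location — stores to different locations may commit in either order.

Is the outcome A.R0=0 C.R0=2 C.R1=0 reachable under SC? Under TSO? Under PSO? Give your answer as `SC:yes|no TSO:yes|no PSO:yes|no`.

SC:no TSO:yes PSO:yes

outcome vector order: (A.R0,C.R0,C.R1)
SC (10): <0 1 1>, <0 2 1>, <1 1 0>, <1 1 1>, <1 2 0>, <1 2 1>, <2 1 0>, <2 1 1>, <2 2 0>, <2 2 1>
TSO (12): <0 1 0>, <0 1 1>, <0 2 0>, <0 2 1>, <1 1 0>, <1 1 1>, <1 2 0>, <1 2 1>, <2 1 0>, <2 1 1>, <2 2 0>, <2 2 1>
PSO (12): <0 1 0>, <0 1 1>, <0 2 0>, <0 2 1>, <1 1 0>, <1 1 1>, <1 2 0>, <1 2 1>, <2 1 0>, <2 1 1>, <2 2 0>, <2 2 1>
target <0 2 0> ∈ {TSO,PSO}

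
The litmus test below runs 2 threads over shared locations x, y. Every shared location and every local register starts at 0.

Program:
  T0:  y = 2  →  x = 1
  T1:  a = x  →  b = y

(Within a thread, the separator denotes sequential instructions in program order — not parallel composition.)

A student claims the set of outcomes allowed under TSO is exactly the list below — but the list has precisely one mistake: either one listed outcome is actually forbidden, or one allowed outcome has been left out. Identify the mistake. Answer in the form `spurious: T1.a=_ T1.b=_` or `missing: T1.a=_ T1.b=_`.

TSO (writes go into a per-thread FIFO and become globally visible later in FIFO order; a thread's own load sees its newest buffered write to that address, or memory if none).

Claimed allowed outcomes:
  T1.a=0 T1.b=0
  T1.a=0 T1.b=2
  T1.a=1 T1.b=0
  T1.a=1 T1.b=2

outcome vector order: (T1.a,T1.b)
TSO (3): <0 0> <0 2> <1 2>
claimed∖TSO = {<1 0>}

spurious: T1.a=1 T1.b=0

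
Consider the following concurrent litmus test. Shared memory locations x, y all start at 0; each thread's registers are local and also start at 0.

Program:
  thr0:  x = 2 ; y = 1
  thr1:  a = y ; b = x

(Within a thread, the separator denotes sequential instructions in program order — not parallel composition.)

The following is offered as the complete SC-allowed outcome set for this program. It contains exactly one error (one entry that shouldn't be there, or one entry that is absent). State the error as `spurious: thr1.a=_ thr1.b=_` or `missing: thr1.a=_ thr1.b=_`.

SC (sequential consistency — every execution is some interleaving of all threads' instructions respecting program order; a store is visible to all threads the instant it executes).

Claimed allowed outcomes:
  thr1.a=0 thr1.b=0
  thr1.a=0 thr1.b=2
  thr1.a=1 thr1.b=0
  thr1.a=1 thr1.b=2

outcome vector order: (thr1.a,thr1.b)
SC: 3 outcomes — {00; 02; 12}
claimed∖SC = {10}

spurious: thr1.a=1 thr1.b=0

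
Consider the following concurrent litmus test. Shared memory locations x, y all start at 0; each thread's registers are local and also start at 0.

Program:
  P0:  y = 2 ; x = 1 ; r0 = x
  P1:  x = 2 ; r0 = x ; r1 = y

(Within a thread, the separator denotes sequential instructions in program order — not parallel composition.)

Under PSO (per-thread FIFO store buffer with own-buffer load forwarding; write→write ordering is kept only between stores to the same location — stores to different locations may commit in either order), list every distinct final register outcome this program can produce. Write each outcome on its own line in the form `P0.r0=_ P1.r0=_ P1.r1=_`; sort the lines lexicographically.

outcome vector order: (P0.r0,P1.r0,P1.r1)
|PSO outcomes| = 6

P0.r0=1 P1.r0=1 P1.r1=0
P0.r0=1 P1.r0=1 P1.r1=2
P0.r0=1 P1.r0=2 P1.r1=0
P0.r0=1 P1.r0=2 P1.r1=2
P0.r0=2 P1.r0=2 P1.r1=0
P0.r0=2 P1.r0=2 P1.r1=2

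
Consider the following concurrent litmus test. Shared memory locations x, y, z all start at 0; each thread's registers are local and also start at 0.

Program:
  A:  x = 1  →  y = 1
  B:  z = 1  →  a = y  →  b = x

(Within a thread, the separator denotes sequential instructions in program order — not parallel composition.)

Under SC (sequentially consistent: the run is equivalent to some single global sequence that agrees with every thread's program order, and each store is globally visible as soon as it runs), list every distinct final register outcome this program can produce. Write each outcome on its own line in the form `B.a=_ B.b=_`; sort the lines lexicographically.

B.a=0 B.b=0
B.a=0 B.b=1
B.a=1 B.b=1

outcome vector order: (B.a,B.b)
|SC outcomes| = 3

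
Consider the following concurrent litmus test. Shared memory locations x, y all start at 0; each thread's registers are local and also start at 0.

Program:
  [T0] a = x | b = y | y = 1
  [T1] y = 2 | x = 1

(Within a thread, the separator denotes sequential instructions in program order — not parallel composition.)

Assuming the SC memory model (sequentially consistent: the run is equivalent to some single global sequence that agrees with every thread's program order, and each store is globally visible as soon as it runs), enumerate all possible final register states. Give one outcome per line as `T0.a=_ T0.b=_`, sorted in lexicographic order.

T0.a=0 T0.b=0
T0.a=0 T0.b=2
T0.a=1 T0.b=2

outcome vector order: (T0.a,T0.b)
|SC outcomes| = 3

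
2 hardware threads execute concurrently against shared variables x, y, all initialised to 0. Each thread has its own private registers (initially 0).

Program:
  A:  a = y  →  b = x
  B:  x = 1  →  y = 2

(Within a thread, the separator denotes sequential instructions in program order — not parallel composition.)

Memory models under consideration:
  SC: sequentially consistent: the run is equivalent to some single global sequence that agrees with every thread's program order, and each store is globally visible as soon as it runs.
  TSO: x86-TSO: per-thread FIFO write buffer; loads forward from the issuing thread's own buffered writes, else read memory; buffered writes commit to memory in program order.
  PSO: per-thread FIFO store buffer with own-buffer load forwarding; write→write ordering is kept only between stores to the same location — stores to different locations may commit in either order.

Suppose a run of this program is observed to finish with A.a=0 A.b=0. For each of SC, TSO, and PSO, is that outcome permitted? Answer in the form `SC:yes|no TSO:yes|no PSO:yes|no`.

outcome vector order: (A.a,A.b)
SC (3): 00 01 21
TSO (3): 00 01 21
PSO (4): 00 01 20 21
target 00 ∈ {SC,TSO,PSO}

SC:yes TSO:yes PSO:yes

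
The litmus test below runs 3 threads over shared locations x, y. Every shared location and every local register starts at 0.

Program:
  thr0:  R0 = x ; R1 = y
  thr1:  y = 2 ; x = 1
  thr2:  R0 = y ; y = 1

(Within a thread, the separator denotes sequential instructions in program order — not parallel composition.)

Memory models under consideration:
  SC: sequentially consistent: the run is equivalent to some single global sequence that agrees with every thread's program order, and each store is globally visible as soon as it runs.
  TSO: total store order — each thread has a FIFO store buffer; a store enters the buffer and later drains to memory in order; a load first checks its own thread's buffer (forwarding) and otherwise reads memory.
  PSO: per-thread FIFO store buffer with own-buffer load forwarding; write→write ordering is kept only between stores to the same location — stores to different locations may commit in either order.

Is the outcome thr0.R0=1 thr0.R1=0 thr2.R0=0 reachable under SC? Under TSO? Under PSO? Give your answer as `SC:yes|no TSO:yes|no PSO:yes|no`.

SC:no TSO:no PSO:yes

outcome vector order: (thr0.R0,thr0.R1,thr2.R0)
SC: 10 outcomes — {000 002 010 012 020 022 110 112 120 122}
TSO: 10 outcomes — {000 002 010 012 020 022 110 112 120 122}
PSO: 12 outcomes — {000 002 010 012 020 022 100 102 110 112 120 122}
target 100 ∈ {PSO}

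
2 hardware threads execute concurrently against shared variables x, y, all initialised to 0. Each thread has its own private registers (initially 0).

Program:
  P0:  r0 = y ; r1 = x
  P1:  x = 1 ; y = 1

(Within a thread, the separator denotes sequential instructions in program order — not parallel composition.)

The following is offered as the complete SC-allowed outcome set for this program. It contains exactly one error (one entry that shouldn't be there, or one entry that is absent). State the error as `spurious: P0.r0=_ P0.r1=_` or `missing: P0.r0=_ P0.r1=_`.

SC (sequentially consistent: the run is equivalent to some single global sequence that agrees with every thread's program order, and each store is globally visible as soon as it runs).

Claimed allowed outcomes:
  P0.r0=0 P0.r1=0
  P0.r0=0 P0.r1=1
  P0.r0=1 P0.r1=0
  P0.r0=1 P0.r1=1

outcome vector order: (P0.r0,P0.r1)
[SC] allowed = {<0 0>, <0 1>, <1 1>}
claimed∖SC = {<1 0>}

spurious: P0.r0=1 P0.r1=0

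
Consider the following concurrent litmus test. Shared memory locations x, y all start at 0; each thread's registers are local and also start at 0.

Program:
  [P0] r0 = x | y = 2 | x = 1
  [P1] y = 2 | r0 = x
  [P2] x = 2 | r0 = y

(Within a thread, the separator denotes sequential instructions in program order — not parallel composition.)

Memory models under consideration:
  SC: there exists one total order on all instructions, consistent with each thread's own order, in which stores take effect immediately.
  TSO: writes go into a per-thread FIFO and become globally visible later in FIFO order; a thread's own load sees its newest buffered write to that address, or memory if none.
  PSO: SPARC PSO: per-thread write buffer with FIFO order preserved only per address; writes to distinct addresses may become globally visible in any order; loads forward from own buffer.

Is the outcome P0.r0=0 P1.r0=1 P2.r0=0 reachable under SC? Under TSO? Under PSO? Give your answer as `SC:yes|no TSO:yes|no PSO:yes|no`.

SC:yes TSO:yes PSO:yes

outcome vector order: (P0.r0,P1.r0,P2.r0)
under SC → (0,0,2), (0,1,0), (0,1,2), (0,2,0), (0,2,2), (2,0,2), (2,1,0), (2,1,2), (2,2,0), (2,2,2)
under TSO → (0,0,0), (0,0,2), (0,1,0), (0,1,2), (0,2,0), (0,2,2), (2,0,0), (2,0,2), (2,1,0), (2,1,2), (2,2,0), (2,2,2)
under PSO → (0,0,0), (0,0,2), (0,1,0), (0,1,2), (0,2,0), (0,2,2), (2,0,0), (2,0,2), (2,1,0), (2,1,2), (2,2,0), (2,2,2)
target (0,1,0) ∈ {SC,TSO,PSO}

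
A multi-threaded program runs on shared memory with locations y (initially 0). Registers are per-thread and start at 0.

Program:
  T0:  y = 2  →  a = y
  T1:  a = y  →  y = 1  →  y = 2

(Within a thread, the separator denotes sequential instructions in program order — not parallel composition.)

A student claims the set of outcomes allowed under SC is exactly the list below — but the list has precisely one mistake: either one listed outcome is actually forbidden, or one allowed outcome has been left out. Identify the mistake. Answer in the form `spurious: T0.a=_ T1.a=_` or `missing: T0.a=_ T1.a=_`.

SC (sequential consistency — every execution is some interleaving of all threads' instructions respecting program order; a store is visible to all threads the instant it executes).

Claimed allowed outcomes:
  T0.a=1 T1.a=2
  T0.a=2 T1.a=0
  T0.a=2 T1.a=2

outcome vector order: (T0.a,T1.a)
[SC] allowed = {1/0 1/2 2/0 2/2}
SC∖claimed = {1/0}

missing: T0.a=1 T1.a=0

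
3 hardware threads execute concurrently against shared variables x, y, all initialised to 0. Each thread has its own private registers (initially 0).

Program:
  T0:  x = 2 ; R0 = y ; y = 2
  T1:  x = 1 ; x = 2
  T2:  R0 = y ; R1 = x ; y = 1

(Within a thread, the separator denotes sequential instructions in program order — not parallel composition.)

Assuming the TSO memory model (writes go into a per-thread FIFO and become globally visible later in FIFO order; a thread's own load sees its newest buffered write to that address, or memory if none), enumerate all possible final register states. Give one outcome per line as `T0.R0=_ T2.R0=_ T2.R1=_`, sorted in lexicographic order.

T0.R0=0 T2.R0=0 T2.R1=0
T0.R0=0 T2.R0=0 T2.R1=1
T0.R0=0 T2.R0=0 T2.R1=2
T0.R0=0 T2.R0=2 T2.R1=1
T0.R0=0 T2.R0=2 T2.R1=2
T0.R0=1 T2.R0=0 T2.R1=0
T0.R0=1 T2.R0=0 T2.R1=1
T0.R0=1 T2.R0=0 T2.R1=2

outcome vector order: (T0.R0,T2.R0,T2.R1)
|TSO outcomes| = 8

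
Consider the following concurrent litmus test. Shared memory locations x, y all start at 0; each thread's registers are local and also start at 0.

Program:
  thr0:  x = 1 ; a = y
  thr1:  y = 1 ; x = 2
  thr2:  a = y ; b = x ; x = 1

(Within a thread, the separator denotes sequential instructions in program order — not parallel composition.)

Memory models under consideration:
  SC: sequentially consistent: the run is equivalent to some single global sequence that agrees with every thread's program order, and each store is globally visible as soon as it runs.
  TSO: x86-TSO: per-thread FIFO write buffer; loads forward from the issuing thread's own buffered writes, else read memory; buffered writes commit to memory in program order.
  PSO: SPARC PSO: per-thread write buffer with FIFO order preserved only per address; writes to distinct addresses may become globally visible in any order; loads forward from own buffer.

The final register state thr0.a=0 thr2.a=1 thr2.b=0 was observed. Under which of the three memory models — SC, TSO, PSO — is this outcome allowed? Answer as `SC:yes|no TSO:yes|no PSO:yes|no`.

SC:no TSO:yes PSO:yes

outcome vector order: (thr0.a,thr2.a,thr2.b)
[SC] allowed = {000; 001; 002; 011; 012; 100; 101; 102; 110; 111; 112}
[TSO] allowed = {000; 001; 002; 010; 011; 012; 100; 101; 102; 110; 111; 112}
[PSO] allowed = {000; 001; 002; 010; 011; 012; 100; 101; 102; 110; 111; 112}
target 010 ∈ {TSO,PSO}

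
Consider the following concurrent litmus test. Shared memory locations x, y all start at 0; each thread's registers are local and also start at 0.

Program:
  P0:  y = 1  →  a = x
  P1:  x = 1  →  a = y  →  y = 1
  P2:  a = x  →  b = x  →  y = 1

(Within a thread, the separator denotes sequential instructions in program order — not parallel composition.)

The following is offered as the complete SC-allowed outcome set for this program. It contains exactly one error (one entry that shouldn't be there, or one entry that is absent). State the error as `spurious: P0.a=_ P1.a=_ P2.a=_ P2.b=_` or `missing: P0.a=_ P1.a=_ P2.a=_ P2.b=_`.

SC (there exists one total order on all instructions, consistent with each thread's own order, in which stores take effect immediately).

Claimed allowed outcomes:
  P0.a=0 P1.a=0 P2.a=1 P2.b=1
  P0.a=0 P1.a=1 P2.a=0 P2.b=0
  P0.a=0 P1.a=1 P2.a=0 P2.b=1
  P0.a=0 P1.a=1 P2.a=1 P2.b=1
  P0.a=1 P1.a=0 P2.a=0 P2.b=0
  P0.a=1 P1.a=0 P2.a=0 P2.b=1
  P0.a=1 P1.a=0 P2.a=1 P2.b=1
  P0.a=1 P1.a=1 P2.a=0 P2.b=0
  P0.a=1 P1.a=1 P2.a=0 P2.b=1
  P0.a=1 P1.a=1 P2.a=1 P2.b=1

outcome vector order: (P0.a,P1.a,P2.a,P2.b)
SC (9): 0100 0101 0111 1000 1001 1011 1100 1101 1111
claimed∖SC = {0011}

spurious: P0.a=0 P1.a=0 P2.a=1 P2.b=1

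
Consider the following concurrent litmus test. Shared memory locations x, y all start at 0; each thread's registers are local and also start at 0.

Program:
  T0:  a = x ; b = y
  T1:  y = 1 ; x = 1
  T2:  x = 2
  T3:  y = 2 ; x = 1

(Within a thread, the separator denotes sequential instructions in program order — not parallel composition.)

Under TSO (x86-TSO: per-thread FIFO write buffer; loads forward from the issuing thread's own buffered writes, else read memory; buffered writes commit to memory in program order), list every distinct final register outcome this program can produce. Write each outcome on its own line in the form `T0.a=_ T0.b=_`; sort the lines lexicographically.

outcome vector order: (T0.a,T0.b)
|TSO outcomes| = 8

T0.a=0 T0.b=0
T0.a=0 T0.b=1
T0.a=0 T0.b=2
T0.a=1 T0.b=1
T0.a=1 T0.b=2
T0.a=2 T0.b=0
T0.a=2 T0.b=1
T0.a=2 T0.b=2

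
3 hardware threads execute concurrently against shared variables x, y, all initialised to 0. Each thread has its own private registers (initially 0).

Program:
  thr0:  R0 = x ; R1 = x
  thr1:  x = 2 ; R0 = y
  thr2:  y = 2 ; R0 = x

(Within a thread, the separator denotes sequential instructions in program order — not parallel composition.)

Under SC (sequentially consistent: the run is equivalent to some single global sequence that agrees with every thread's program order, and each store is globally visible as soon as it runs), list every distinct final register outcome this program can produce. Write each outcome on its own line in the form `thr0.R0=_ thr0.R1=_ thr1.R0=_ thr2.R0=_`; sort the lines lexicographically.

outcome vector order: (thr0.R0,thr0.R1,thr1.R0,thr2.R0)
|SC outcomes| = 9

thr0.R0=0 thr0.R1=0 thr1.R0=0 thr2.R0=2
thr0.R0=0 thr0.R1=0 thr1.R0=2 thr2.R0=0
thr0.R0=0 thr0.R1=0 thr1.R0=2 thr2.R0=2
thr0.R0=0 thr0.R1=2 thr1.R0=0 thr2.R0=2
thr0.R0=0 thr0.R1=2 thr1.R0=2 thr2.R0=0
thr0.R0=0 thr0.R1=2 thr1.R0=2 thr2.R0=2
thr0.R0=2 thr0.R1=2 thr1.R0=0 thr2.R0=2
thr0.R0=2 thr0.R1=2 thr1.R0=2 thr2.R0=0
thr0.R0=2 thr0.R1=2 thr1.R0=2 thr2.R0=2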